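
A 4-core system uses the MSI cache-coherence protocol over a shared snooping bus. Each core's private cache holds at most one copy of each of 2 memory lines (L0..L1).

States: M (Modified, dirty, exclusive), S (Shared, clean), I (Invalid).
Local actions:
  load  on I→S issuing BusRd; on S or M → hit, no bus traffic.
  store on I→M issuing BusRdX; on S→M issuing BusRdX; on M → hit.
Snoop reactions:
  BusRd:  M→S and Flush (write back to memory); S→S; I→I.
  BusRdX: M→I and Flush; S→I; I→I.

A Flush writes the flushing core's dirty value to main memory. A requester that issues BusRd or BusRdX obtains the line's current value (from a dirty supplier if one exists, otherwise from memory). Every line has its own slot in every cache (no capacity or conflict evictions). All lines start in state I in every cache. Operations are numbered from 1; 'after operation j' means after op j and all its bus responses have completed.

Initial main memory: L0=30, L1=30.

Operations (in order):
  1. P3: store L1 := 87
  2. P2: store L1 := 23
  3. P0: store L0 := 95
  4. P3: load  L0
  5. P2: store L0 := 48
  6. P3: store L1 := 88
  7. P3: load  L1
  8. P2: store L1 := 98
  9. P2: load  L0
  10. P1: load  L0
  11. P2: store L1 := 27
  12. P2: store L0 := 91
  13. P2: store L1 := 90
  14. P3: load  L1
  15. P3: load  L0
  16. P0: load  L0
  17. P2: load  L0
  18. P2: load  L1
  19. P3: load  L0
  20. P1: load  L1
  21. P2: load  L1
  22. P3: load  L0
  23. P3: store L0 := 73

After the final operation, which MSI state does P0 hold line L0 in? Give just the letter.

  op1 P3: store L1 := 87 → I/I/I/M on L1; bus BusRdX; mem=30
  op2 P2: store L1 := 23 → I/I/M/I on L1; bus BusRdX Flush; mem=87
  op3 P0: store L0 := 95 → M/I/I/I on L0; bus BusRdX; mem=30
  op4 P3: load  L0 → S/I/I/S on L0; bus BusRd Flush; mem=95
  op5 P2: store L0 := 48 → I/I/M/I on L0; bus BusRdX; mem=95
  op6 P3: store L1 := 88 → I/I/I/M on L1; bus BusRdX Flush; mem=23
  op7 P3: load  L1 → I/I/I/M on L1; bus (none); mem=23
  op8 P2: store L1 := 98 → I/I/M/I on L1; bus BusRdX Flush; mem=88
  op9 P2: load  L0 → I/I/M/I on L0; bus (none); mem=95
  op10 P1: load  L0 → I/S/S/I on L0; bus BusRd Flush; mem=48
  op11 P2: store L1 := 27 → I/I/M/I on L1; bus (none); mem=88
  op12 P2: store L0 := 91 → I/I/M/I on L0; bus BusRdX; mem=48
  op13 P2: store L1 := 90 → I/I/M/I on L1; bus (none); mem=88
  op14 P3: load  L1 → I/I/S/S on L1; bus BusRd Flush; mem=90
  op15 P3: load  L0 → I/I/S/S on L0; bus BusRd Flush; mem=91
  op16 P0: load  L0 → S/I/S/S on L0; bus BusRd; mem=91
  op17 P2: load  L0 → S/I/S/S on L0; bus (none); mem=91
  op18 P2: load  L1 → I/I/S/S on L1; bus (none); mem=90
  op19 P3: load  L0 → S/I/S/S on L0; bus (none); mem=91
  op20 P1: load  L1 → I/S/S/S on L1; bus BusRd; mem=90
  op21 P2: load  L1 → I/S/S/S on L1; bus (none); mem=90
  op22 P3: load  L0 → S/I/S/S on L0; bus (none); mem=91
  op23 P3: store L0 := 73 → I/I/I/M on L0; bus BusRdX; mem=91

state = I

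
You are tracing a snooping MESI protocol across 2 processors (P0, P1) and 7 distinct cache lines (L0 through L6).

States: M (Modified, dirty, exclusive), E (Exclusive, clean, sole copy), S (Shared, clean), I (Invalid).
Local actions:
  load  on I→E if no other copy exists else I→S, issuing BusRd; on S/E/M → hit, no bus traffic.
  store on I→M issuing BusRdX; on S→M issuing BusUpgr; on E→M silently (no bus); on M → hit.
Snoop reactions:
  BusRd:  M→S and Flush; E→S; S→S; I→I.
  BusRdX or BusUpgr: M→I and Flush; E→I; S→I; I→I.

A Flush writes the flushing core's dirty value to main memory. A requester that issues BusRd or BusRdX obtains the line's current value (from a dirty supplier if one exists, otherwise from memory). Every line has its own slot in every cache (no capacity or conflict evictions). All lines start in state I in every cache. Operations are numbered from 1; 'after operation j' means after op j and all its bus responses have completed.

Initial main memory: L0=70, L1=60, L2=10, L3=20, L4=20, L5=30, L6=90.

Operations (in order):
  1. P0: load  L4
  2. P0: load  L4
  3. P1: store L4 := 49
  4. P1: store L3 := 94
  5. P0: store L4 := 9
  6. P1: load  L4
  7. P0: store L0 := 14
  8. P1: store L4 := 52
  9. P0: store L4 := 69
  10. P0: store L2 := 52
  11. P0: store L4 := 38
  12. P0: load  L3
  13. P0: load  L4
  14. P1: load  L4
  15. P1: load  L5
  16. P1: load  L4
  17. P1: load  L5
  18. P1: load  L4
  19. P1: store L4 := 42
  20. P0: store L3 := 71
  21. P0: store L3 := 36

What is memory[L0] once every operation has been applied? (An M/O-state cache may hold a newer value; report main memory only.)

memory[L0] = 70

[1] P0: load  L4 | P0:E(20), P1:I | bus: BusRd
[2] P0: load  L4 | P0:E(20), P1:I | bus: none
[3] P1: store L4 := 49 | P0:I, P1:M(49) | bus: BusRdX
[4] P1: store L3 := 94 | P0:I, P1:M(94) | bus: BusRdX
[5] P0: store L4 := 9 | P0:M(9), P1:I | bus: BusRdX,Flush
[6] P1: load  L4 | P0:S(9), P1:S(9) | bus: BusRd,Flush
[7] P0: store L0 := 14 | P0:M(14), P1:I | bus: BusRdX
[8] P1: store L4 := 52 | P0:I, P1:M(52) | bus: BusUpgr
[9] P0: store L4 := 69 | P0:M(69), P1:I | bus: BusRdX,Flush
[10] P0: store L2 := 52 | P0:M(52), P1:I | bus: BusRdX
[11] P0: store L4 := 38 | P0:M(38), P1:I | bus: none
[12] P0: load  L3 | P0:S(94), P1:S(94) | bus: BusRd,Flush
[13] P0: load  L4 | P0:M(38), P1:I | bus: none
[14] P1: load  L4 | P0:S(38), P1:S(38) | bus: BusRd,Flush
[15] P1: load  L5 | P0:I, P1:E(30) | bus: BusRd
[16] P1: load  L4 | P0:S(38), P1:S(38) | bus: none
[17] P1: load  L5 | P0:I, P1:E(30) | bus: none
[18] P1: load  L4 | P0:S(38), P1:S(38) | bus: none
[19] P1: store L4 := 42 | P0:I, P1:M(42) | bus: BusUpgr
[20] P0: store L3 := 71 | P0:M(71), P1:I | bus: BusUpgr
[21] P0: store L3 := 36 | P0:M(36), P1:I | bus: none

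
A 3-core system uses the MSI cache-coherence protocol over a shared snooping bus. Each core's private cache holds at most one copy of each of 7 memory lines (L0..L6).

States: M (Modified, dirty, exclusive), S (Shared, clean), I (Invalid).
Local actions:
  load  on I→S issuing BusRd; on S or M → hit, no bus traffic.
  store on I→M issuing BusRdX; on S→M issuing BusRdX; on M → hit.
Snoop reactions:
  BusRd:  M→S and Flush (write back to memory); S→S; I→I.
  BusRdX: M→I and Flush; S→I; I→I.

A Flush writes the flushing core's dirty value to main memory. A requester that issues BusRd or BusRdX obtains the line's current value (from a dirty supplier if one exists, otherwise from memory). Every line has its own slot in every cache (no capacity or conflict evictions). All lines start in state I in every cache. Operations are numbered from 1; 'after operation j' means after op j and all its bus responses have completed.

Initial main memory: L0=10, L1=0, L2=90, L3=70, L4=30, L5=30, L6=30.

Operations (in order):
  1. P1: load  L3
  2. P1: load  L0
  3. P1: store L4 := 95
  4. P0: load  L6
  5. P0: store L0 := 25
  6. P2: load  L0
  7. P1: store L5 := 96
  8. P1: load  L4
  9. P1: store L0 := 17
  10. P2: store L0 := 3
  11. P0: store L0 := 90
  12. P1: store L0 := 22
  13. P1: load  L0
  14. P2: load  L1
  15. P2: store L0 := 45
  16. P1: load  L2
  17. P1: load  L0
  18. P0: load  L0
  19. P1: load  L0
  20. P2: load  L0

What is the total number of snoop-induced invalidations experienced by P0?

step 1: P1: load  L3  ⟶  ISI  (L3)  txn=BusRd  M[L3]=70
step 2: P1: load  L0  ⟶  ISI  (L0)  txn=BusRd  M[L0]=10
step 3: P1: store L4 := 95  ⟶  IMI  (L4)  txn=BusRdX  M[L4]=30
step 4: P0: load  L6  ⟶  SII  (L6)  txn=BusRd  M[L6]=30
step 5: P0: store L0 := 25  ⟶  MII  (L0)  txn=BusRdX  M[L0]=10
step 6: P2: load  L0  ⟶  SIS  (L0)  txn=BusRd+Flush  M[L0]=25
step 7: P1: store L5 := 96  ⟶  IMI  (L5)  txn=BusRdX  M[L5]=30
step 8: P1: load  L4  ⟶  IMI  (L4)  txn=∅  M[L4]=30
step 9: P1: store L0 := 17  ⟶  IMI  (L0)  txn=BusRdX  M[L0]=25
step 10: P2: store L0 := 3  ⟶  IIM  (L0)  txn=BusRdX+Flush  M[L0]=17
step 11: P0: store L0 := 90  ⟶  MII  (L0)  txn=BusRdX+Flush  M[L0]=3
step 12: P1: store L0 := 22  ⟶  IMI  (L0)  txn=BusRdX+Flush  M[L0]=90
step 13: P1: load  L0  ⟶  IMI  (L0)  txn=∅  M[L0]=90
step 14: P2: load  L1  ⟶  IIS  (L1)  txn=BusRd  M[L1]=0
step 15: P2: store L0 := 45  ⟶  IIM  (L0)  txn=BusRdX+Flush  M[L0]=22
step 16: P1: load  L2  ⟶  ISI  (L2)  txn=BusRd  M[L2]=90
step 17: P1: load  L0  ⟶  ISS  (L0)  txn=BusRd+Flush  M[L0]=45
step 18: P0: load  L0  ⟶  SSS  (L0)  txn=BusRd  M[L0]=45
step 19: P1: load  L0  ⟶  SSS  (L0)  txn=∅  M[L0]=45
step 20: P2: load  L0  ⟶  SSS  (L0)  txn=∅  M[L0]=45

invalidations = 2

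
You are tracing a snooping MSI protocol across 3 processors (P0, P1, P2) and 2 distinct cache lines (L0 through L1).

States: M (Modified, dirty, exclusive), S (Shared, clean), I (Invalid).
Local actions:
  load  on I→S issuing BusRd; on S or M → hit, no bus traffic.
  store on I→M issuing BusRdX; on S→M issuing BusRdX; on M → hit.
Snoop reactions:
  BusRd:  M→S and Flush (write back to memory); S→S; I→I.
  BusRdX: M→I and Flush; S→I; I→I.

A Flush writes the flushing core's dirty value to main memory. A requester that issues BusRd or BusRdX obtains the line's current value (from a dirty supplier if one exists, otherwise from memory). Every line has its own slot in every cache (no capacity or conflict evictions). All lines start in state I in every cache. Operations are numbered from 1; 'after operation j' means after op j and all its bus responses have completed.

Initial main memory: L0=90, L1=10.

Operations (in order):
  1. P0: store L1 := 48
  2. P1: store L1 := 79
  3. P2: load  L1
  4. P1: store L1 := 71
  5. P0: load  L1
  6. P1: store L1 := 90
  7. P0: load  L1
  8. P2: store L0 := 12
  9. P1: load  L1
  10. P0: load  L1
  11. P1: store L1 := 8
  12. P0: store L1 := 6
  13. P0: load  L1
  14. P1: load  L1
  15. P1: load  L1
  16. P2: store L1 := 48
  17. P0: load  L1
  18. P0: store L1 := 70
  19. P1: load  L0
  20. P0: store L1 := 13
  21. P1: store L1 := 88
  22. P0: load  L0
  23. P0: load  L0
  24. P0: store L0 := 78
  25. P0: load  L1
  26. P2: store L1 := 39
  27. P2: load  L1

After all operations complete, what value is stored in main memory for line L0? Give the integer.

1. P0: store L1 := 48  bus=[BusRdX]  L1: P0=M P1=I P2=I  mem[L1]=10
2. P1: store L1 := 79  bus=[BusRdX,Flush]  L1: P0=I P1=M P2=I  mem[L1]=48
3. P2: load  L1  bus=[BusRd,Flush]  L1: P0=I P1=S P2=S  mem[L1]=79
4. P1: store L1 := 71  bus=[BusRdX]  L1: P0=I P1=M P2=I  mem[L1]=79
5. P0: load  L1  bus=[BusRd,Flush]  L1: P0=S P1=S P2=I  mem[L1]=71
6. P1: store L1 := 90  bus=[BusRdX]  L1: P0=I P1=M P2=I  mem[L1]=71
7. P0: load  L1  bus=[BusRd,Flush]  L1: P0=S P1=S P2=I  mem[L1]=90
8. P2: store L0 := 12  bus=[BusRdX]  L0: P0=I P1=I P2=M  mem[L0]=90
9. P1: load  L1  bus=[-]  L1: P0=S P1=S P2=I  mem[L1]=90
10. P0: load  L1  bus=[-]  L1: P0=S P1=S P2=I  mem[L1]=90
11. P1: store L1 := 8  bus=[BusRdX]  L1: P0=I P1=M P2=I  mem[L1]=90
12. P0: store L1 := 6  bus=[BusRdX,Flush]  L1: P0=M P1=I P2=I  mem[L1]=8
13. P0: load  L1  bus=[-]  L1: P0=M P1=I P2=I  mem[L1]=8
14. P1: load  L1  bus=[BusRd,Flush]  L1: P0=S P1=S P2=I  mem[L1]=6
15. P1: load  L1  bus=[-]  L1: P0=S P1=S P2=I  mem[L1]=6
16. P2: store L1 := 48  bus=[BusRdX]  L1: P0=I P1=I P2=M  mem[L1]=6
17. P0: load  L1  bus=[BusRd,Flush]  L1: P0=S P1=I P2=S  mem[L1]=48
18. P0: store L1 := 70  bus=[BusRdX]  L1: P0=M P1=I P2=I  mem[L1]=48
19. P1: load  L0  bus=[BusRd,Flush]  L0: P0=I P1=S P2=S  mem[L0]=12
20. P0: store L1 := 13  bus=[-]  L1: P0=M P1=I P2=I  mem[L1]=48
21. P1: store L1 := 88  bus=[BusRdX,Flush]  L1: P0=I P1=M P2=I  mem[L1]=13
22. P0: load  L0  bus=[BusRd]  L0: P0=S P1=S P2=S  mem[L0]=12
23. P0: load  L0  bus=[-]  L0: P0=S P1=S P2=S  mem[L0]=12
24. P0: store L0 := 78  bus=[BusRdX]  L0: P0=M P1=I P2=I  mem[L0]=12
25. P0: load  L1  bus=[BusRd,Flush]  L1: P0=S P1=S P2=I  mem[L1]=88
26. P2: store L1 := 39  bus=[BusRdX]  L1: P0=I P1=I P2=M  mem[L1]=88
27. P2: load  L1  bus=[-]  L1: P0=I P1=I P2=M  mem[L1]=88

memory[L0] = 12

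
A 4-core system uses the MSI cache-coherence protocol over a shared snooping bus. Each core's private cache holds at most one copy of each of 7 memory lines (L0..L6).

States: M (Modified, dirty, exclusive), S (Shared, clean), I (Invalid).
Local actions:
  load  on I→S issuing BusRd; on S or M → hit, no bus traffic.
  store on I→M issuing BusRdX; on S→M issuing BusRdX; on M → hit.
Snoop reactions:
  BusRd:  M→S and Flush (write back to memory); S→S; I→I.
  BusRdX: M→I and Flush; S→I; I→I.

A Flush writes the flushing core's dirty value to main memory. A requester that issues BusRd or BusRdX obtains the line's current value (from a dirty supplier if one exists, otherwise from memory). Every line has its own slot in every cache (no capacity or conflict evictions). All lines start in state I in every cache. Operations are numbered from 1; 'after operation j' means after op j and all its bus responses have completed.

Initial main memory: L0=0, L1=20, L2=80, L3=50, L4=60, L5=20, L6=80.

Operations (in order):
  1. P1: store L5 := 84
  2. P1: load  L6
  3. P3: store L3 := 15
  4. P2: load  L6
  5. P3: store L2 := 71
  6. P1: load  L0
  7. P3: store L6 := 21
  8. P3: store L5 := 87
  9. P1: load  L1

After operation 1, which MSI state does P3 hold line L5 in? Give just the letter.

[1] P1: store L5 := 84 | P0:I, P1:M(84), P2:I, P3:I | bus: BusRdX
[2] P1: load  L6 | P0:I, P1:S(80), P2:I, P3:I | bus: BusRd
[3] P3: store L3 := 15 | P0:I, P1:I, P2:I, P3:M(15) | bus: BusRdX
[4] P2: load  L6 | P0:I, P1:S(80), P2:S(80), P3:I | bus: BusRd
[5] P3: store L2 := 71 | P0:I, P1:I, P2:I, P3:M(71) | bus: BusRdX
[6] P1: load  L0 | P0:I, P1:S(0), P2:I, P3:I | bus: BusRd
[7] P3: store L6 := 21 | P0:I, P1:I, P2:I, P3:M(21) | bus: BusRdX
[8] P3: store L5 := 87 | P0:I, P1:I, P2:I, P3:M(87) | bus: BusRdX,Flush
[9] P1: load  L1 | P0:I, P1:S(20), P2:I, P3:I | bus: BusRd

state = I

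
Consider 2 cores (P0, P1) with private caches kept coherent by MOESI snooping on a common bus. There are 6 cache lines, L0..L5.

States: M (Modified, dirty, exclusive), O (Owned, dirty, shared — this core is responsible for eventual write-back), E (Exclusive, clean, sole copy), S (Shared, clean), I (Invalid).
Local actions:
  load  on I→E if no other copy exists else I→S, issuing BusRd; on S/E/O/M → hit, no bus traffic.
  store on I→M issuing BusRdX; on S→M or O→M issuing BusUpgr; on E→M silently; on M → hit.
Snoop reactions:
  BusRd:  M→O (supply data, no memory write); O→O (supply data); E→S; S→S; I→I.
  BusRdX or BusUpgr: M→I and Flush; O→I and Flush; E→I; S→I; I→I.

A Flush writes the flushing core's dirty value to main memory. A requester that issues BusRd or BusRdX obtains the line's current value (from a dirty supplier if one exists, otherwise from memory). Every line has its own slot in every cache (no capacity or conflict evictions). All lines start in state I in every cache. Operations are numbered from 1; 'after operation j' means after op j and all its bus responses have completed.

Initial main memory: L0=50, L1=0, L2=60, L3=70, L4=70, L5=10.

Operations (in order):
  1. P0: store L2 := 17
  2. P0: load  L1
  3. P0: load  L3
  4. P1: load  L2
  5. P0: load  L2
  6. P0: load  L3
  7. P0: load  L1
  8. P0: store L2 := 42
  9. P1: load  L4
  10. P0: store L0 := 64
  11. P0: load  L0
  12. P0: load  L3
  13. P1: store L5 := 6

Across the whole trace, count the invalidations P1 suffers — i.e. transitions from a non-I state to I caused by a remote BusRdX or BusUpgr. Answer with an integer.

step 1: P0: store L2 := 17  ⟶  MI  (L2)  txn=BusRdX  M[L2]=60
step 2: P0: load  L1  ⟶  EI  (L1)  txn=BusRd  M[L1]=0
step 3: P0: load  L3  ⟶  EI  (L3)  txn=BusRd  M[L3]=70
step 4: P1: load  L2  ⟶  OS  (L2)  txn=BusRd  M[L2]=60
step 5: P0: load  L2  ⟶  OS  (L2)  txn=∅  M[L2]=60
step 6: P0: load  L3  ⟶  EI  (L3)  txn=∅  M[L3]=70
step 7: P0: load  L1  ⟶  EI  (L1)  txn=∅  M[L1]=0
step 8: P0: store L2 := 42  ⟶  MI  (L2)  txn=BusUpgr  M[L2]=60
step 9: P1: load  L4  ⟶  IE  (L4)  txn=BusRd  M[L4]=70
step 10: P0: store L0 := 64  ⟶  MI  (L0)  txn=BusRdX  M[L0]=50
step 11: P0: load  L0  ⟶  MI  (L0)  txn=∅  M[L0]=50
step 12: P0: load  L3  ⟶  EI  (L3)  txn=∅  M[L3]=70
step 13: P1: store L5 := 6  ⟶  IM  (L5)  txn=BusRdX  M[L5]=10

invalidations = 1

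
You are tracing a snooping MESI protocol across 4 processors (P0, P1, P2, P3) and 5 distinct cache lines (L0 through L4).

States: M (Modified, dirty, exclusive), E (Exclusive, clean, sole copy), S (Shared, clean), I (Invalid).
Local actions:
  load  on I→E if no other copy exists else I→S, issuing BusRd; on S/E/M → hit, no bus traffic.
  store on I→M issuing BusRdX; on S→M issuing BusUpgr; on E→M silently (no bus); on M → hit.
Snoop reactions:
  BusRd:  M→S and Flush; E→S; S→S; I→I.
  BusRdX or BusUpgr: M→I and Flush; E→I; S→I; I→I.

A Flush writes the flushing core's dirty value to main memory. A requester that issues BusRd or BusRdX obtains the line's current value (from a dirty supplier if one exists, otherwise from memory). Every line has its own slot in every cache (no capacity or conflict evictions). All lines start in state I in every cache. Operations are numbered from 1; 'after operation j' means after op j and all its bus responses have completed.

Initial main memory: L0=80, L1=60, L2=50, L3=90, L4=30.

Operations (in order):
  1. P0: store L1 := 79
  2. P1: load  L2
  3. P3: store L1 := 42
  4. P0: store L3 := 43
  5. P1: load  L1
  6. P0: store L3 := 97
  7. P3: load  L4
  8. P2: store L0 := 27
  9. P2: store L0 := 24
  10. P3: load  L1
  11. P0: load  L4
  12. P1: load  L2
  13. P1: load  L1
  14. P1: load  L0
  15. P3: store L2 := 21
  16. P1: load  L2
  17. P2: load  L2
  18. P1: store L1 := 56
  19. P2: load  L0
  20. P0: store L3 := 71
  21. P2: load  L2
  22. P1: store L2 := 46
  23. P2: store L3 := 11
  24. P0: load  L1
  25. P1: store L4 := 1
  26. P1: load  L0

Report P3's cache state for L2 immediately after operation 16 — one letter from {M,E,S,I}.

1. P0: store L1 := 79  bus=[BusRdX]  L1: P0=M P1=I P2=I P3=I  mem[L1]=60
2. P1: load  L2  bus=[BusRd]  L2: P0=I P1=E P2=I P3=I  mem[L2]=50
3. P3: store L1 := 42  bus=[BusRdX,Flush]  L1: P0=I P1=I P2=I P3=M  mem[L1]=79
4. P0: store L3 := 43  bus=[BusRdX]  L3: P0=M P1=I P2=I P3=I  mem[L3]=90
5. P1: load  L1  bus=[BusRd,Flush]  L1: P0=I P1=S P2=I P3=S  mem[L1]=42
6. P0: store L3 := 97  bus=[-]  L3: P0=M P1=I P2=I P3=I  mem[L3]=90
7. P3: load  L4  bus=[BusRd]  L4: P0=I P1=I P2=I P3=E  mem[L4]=30
8. P2: store L0 := 27  bus=[BusRdX]  L0: P0=I P1=I P2=M P3=I  mem[L0]=80
9. P2: store L0 := 24  bus=[-]  L0: P0=I P1=I P2=M P3=I  mem[L0]=80
10. P3: load  L1  bus=[-]  L1: P0=I P1=S P2=I P3=S  mem[L1]=42
11. P0: load  L4  bus=[BusRd]  L4: P0=S P1=I P2=I P3=S  mem[L4]=30
12. P1: load  L2  bus=[-]  L2: P0=I P1=E P2=I P3=I  mem[L2]=50
13. P1: load  L1  bus=[-]  L1: P0=I P1=S P2=I P3=S  mem[L1]=42
14. P1: load  L0  bus=[BusRd,Flush]  L0: P0=I P1=S P2=S P3=I  mem[L0]=24
15. P3: store L2 := 21  bus=[BusRdX]  L2: P0=I P1=I P2=I P3=M  mem[L2]=50
16. P1: load  L2  bus=[BusRd,Flush]  L2: P0=I P1=S P2=I P3=S  mem[L2]=21
17. P2: load  L2  bus=[BusRd]  L2: P0=I P1=S P2=S P3=S  mem[L2]=21
18. P1: store L1 := 56  bus=[BusUpgr]  L1: P0=I P1=M P2=I P3=I  mem[L1]=42
19. P2: load  L0  bus=[-]  L0: P0=I P1=S P2=S P3=I  mem[L0]=24
20. P0: store L3 := 71  bus=[-]  L3: P0=M P1=I P2=I P3=I  mem[L3]=90
21. P2: load  L2  bus=[-]  L2: P0=I P1=S P2=S P3=S  mem[L2]=21
22. P1: store L2 := 46  bus=[BusUpgr]  L2: P0=I P1=M P2=I P3=I  mem[L2]=21
23. P2: store L3 := 11  bus=[BusRdX,Flush]  L3: P0=I P1=I P2=M P3=I  mem[L3]=71
24. P0: load  L1  bus=[BusRd,Flush]  L1: P0=S P1=S P2=I P3=I  mem[L1]=56
25. P1: store L4 := 1  bus=[BusRdX]  L4: P0=I P1=M P2=I P3=I  mem[L4]=30
26. P1: load  L0  bus=[-]  L0: P0=I P1=S P2=S P3=I  mem[L0]=24

state = S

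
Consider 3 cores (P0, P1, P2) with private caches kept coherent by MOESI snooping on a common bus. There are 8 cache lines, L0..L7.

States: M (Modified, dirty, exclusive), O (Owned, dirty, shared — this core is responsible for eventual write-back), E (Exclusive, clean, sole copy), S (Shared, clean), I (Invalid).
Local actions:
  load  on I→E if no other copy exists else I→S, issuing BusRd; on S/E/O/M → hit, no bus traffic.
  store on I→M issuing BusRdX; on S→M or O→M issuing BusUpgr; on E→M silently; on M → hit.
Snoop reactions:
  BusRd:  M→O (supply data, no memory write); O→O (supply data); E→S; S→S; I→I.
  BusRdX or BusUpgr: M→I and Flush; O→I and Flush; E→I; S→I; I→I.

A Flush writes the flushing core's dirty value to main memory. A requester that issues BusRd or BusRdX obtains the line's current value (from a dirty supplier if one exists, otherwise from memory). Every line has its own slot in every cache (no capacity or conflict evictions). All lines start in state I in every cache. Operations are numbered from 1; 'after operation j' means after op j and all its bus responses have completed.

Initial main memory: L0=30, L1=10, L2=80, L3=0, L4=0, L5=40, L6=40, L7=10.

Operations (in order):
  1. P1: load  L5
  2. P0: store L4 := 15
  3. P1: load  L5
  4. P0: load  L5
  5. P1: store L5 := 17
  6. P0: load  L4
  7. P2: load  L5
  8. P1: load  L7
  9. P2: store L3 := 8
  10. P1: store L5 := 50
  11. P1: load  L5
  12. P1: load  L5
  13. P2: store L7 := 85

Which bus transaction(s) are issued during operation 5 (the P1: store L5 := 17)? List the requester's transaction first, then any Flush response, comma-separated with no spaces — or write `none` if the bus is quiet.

bus = BusUpgr

[1] P1: load  L5 | P0:I, P1:E(40), P2:I | bus: BusRd
[2] P0: store L4 := 15 | P0:M(15), P1:I, P2:I | bus: BusRdX
[3] P1: load  L5 | P0:I, P1:E(40), P2:I | bus: none
[4] P0: load  L5 | P0:S(40), P1:S(40), P2:I | bus: BusRd
[5] P1: store L5 := 17 | P0:I, P1:M(17), P2:I | bus: BusUpgr
[6] P0: load  L4 | P0:M(15), P1:I, P2:I | bus: none
[7] P2: load  L5 | P0:I, P1:O(17), P2:S(17) | bus: BusRd
[8] P1: load  L7 | P0:I, P1:E(10), P2:I | bus: BusRd
[9] P2: store L3 := 8 | P0:I, P1:I, P2:M(8) | bus: BusRdX
[10] P1: store L5 := 50 | P0:I, P1:M(50), P2:I | bus: BusUpgr
[11] P1: load  L5 | P0:I, P1:M(50), P2:I | bus: none
[12] P1: load  L5 | P0:I, P1:M(50), P2:I | bus: none
[13] P2: store L7 := 85 | P0:I, P1:I, P2:M(85) | bus: BusRdX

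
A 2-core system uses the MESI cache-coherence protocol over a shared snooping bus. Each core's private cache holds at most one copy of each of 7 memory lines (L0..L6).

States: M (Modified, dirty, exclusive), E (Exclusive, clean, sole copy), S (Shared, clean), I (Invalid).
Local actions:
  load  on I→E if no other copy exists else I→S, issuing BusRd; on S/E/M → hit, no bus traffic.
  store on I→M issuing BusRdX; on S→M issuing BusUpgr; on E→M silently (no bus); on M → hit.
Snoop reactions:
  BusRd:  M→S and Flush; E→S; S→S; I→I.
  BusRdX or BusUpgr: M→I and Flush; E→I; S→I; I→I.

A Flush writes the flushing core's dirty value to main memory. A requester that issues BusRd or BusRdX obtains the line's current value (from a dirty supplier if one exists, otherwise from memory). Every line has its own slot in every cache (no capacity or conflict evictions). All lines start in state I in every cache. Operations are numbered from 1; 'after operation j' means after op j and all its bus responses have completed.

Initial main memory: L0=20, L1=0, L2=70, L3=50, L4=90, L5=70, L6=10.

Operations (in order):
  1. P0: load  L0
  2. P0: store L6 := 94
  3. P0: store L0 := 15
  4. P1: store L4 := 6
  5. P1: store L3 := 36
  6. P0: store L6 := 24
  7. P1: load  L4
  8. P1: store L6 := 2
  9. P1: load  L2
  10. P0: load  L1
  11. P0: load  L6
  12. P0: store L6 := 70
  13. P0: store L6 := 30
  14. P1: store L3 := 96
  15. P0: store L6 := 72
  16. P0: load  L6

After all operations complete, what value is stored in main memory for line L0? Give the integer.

[1] P0: load  L0 | P0:E(20), P1:I | bus: BusRd
[2] P0: store L6 := 94 | P0:M(94), P1:I | bus: BusRdX
[3] P0: store L0 := 15 | P0:M(15), P1:I | bus: none
[4] P1: store L4 := 6 | P0:I, P1:M(6) | bus: BusRdX
[5] P1: store L3 := 36 | P0:I, P1:M(36) | bus: BusRdX
[6] P0: store L6 := 24 | P0:M(24), P1:I | bus: none
[7] P1: load  L4 | P0:I, P1:M(6) | bus: none
[8] P1: store L6 := 2 | P0:I, P1:M(2) | bus: BusRdX,Flush
[9] P1: load  L2 | P0:I, P1:E(70) | bus: BusRd
[10] P0: load  L1 | P0:E(0), P1:I | bus: BusRd
[11] P0: load  L6 | P0:S(2), P1:S(2) | bus: BusRd,Flush
[12] P0: store L6 := 70 | P0:M(70), P1:I | bus: BusUpgr
[13] P0: store L6 := 30 | P0:M(30), P1:I | bus: none
[14] P1: store L3 := 96 | P0:I, P1:M(96) | bus: none
[15] P0: store L6 := 72 | P0:M(72), P1:I | bus: none
[16] P0: load  L6 | P0:M(72), P1:I | bus: none

memory[L0] = 20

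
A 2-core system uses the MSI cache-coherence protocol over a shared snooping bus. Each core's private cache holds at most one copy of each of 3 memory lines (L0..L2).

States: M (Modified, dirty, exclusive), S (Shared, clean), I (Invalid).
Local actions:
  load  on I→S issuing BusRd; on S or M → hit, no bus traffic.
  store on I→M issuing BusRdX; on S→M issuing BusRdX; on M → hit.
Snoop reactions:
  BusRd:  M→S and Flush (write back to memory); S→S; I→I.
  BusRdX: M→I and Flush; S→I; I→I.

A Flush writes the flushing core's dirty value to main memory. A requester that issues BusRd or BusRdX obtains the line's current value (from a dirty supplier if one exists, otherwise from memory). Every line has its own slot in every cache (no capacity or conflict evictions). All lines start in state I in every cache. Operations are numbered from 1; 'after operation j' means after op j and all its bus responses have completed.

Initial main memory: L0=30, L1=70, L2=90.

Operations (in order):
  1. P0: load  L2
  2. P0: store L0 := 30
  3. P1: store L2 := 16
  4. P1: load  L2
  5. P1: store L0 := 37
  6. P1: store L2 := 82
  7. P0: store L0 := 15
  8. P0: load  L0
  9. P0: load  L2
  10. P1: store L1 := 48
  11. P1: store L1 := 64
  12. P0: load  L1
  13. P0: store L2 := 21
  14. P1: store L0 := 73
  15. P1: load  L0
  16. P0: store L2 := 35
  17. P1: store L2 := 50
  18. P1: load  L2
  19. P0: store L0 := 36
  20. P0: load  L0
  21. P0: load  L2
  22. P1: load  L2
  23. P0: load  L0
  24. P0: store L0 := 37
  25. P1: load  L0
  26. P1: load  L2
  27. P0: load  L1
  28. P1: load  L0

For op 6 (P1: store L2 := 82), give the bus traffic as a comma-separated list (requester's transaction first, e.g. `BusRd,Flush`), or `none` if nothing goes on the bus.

bus = none

1. P0: load  L2  bus=[BusRd]  L2: P0=S P1=I  mem[L2]=90
2. P0: store L0 := 30  bus=[BusRdX]  L0: P0=M P1=I  mem[L0]=30
3. P1: store L2 := 16  bus=[BusRdX]  L2: P0=I P1=M  mem[L2]=90
4. P1: load  L2  bus=[-]  L2: P0=I P1=M  mem[L2]=90
5. P1: store L0 := 37  bus=[BusRdX,Flush]  L0: P0=I P1=M  mem[L0]=30
6. P1: store L2 := 82  bus=[-]  L2: P0=I P1=M  mem[L2]=90
7. P0: store L0 := 15  bus=[BusRdX,Flush]  L0: P0=M P1=I  mem[L0]=37
8. P0: load  L0  bus=[-]  L0: P0=M P1=I  mem[L0]=37
9. P0: load  L2  bus=[BusRd,Flush]  L2: P0=S P1=S  mem[L2]=82
10. P1: store L1 := 48  bus=[BusRdX]  L1: P0=I P1=M  mem[L1]=70
11. P1: store L1 := 64  bus=[-]  L1: P0=I P1=M  mem[L1]=70
12. P0: load  L1  bus=[BusRd,Flush]  L1: P0=S P1=S  mem[L1]=64
13. P0: store L2 := 21  bus=[BusRdX]  L2: P0=M P1=I  mem[L2]=82
14. P1: store L0 := 73  bus=[BusRdX,Flush]  L0: P0=I P1=M  mem[L0]=15
15. P1: load  L0  bus=[-]  L0: P0=I P1=M  mem[L0]=15
16. P0: store L2 := 35  bus=[-]  L2: P0=M P1=I  mem[L2]=82
17. P1: store L2 := 50  bus=[BusRdX,Flush]  L2: P0=I P1=M  mem[L2]=35
18. P1: load  L2  bus=[-]  L2: P0=I P1=M  mem[L2]=35
19. P0: store L0 := 36  bus=[BusRdX,Flush]  L0: P0=M P1=I  mem[L0]=73
20. P0: load  L0  bus=[-]  L0: P0=M P1=I  mem[L0]=73
21. P0: load  L2  bus=[BusRd,Flush]  L2: P0=S P1=S  mem[L2]=50
22. P1: load  L2  bus=[-]  L2: P0=S P1=S  mem[L2]=50
23. P0: load  L0  bus=[-]  L0: P0=M P1=I  mem[L0]=73
24. P0: store L0 := 37  bus=[-]  L0: P0=M P1=I  mem[L0]=73
25. P1: load  L0  bus=[BusRd,Flush]  L0: P0=S P1=S  mem[L0]=37
26. P1: load  L2  bus=[-]  L2: P0=S P1=S  mem[L2]=50
27. P0: load  L1  bus=[-]  L1: P0=S P1=S  mem[L1]=64
28. P1: load  L0  bus=[-]  L0: P0=S P1=S  mem[L0]=37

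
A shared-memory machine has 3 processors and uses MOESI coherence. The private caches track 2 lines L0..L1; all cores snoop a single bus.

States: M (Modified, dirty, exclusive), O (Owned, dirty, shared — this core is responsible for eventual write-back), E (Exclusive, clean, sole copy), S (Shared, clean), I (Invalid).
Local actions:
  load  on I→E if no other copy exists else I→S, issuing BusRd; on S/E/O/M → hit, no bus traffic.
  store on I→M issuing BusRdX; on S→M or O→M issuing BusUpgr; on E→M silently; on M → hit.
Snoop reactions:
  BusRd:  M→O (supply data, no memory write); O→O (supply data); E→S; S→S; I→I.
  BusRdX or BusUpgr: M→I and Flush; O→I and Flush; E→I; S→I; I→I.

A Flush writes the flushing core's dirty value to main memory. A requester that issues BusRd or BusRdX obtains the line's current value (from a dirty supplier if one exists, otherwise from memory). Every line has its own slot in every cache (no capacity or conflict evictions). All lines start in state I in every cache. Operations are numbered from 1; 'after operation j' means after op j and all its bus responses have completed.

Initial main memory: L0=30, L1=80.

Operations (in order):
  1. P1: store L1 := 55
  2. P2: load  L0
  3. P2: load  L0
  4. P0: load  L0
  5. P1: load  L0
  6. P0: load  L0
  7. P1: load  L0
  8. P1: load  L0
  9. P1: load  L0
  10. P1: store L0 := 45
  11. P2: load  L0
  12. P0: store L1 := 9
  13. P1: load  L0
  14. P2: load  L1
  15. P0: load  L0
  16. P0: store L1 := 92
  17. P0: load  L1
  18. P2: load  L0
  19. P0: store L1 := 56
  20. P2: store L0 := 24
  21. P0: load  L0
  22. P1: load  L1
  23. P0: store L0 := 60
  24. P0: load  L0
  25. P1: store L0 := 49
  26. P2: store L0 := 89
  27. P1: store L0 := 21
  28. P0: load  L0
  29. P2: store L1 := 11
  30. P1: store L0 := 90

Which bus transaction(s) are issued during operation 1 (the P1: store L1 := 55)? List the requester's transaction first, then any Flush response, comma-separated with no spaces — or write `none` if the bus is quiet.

bus = BusRdX

step 1: P1: store L1 := 55  ⟶  IMI  (L1)  txn=BusRdX  M[L1]=80
step 2: P2: load  L0  ⟶  IIE  (L0)  txn=BusRd  M[L0]=30
step 3: P2: load  L0  ⟶  IIE  (L0)  txn=∅  M[L0]=30
step 4: P0: load  L0  ⟶  SIS  (L0)  txn=BusRd  M[L0]=30
step 5: P1: load  L0  ⟶  SSS  (L0)  txn=BusRd  M[L0]=30
step 6: P0: load  L0  ⟶  SSS  (L0)  txn=∅  M[L0]=30
step 7: P1: load  L0  ⟶  SSS  (L0)  txn=∅  M[L0]=30
step 8: P1: load  L0  ⟶  SSS  (L0)  txn=∅  M[L0]=30
step 9: P1: load  L0  ⟶  SSS  (L0)  txn=∅  M[L0]=30
step 10: P1: store L0 := 45  ⟶  IMI  (L0)  txn=BusUpgr  M[L0]=30
step 11: P2: load  L0  ⟶  IOS  (L0)  txn=BusRd  M[L0]=30
step 12: P0: store L1 := 9  ⟶  MII  (L1)  txn=BusRdX+Flush  M[L1]=55
step 13: P1: load  L0  ⟶  IOS  (L0)  txn=∅  M[L0]=30
step 14: P2: load  L1  ⟶  OIS  (L1)  txn=BusRd  M[L1]=55
step 15: P0: load  L0  ⟶  SOS  (L0)  txn=BusRd  M[L0]=30
step 16: P0: store L1 := 92  ⟶  MII  (L1)  txn=BusUpgr  M[L1]=55
step 17: P0: load  L1  ⟶  MII  (L1)  txn=∅  M[L1]=55
step 18: P2: load  L0  ⟶  SOS  (L0)  txn=∅  M[L0]=30
step 19: P0: store L1 := 56  ⟶  MII  (L1)  txn=∅  M[L1]=55
step 20: P2: store L0 := 24  ⟶  IIM  (L0)  txn=BusUpgr+Flush  M[L0]=45
step 21: P0: load  L0  ⟶  SIO  (L0)  txn=BusRd  M[L0]=45
step 22: P1: load  L1  ⟶  OSI  (L1)  txn=BusRd  M[L1]=55
step 23: P0: store L0 := 60  ⟶  MII  (L0)  txn=BusUpgr+Flush  M[L0]=24
step 24: P0: load  L0  ⟶  MII  (L0)  txn=∅  M[L0]=24
step 25: P1: store L0 := 49  ⟶  IMI  (L0)  txn=BusRdX+Flush  M[L0]=60
step 26: P2: store L0 := 89  ⟶  IIM  (L0)  txn=BusRdX+Flush  M[L0]=49
step 27: P1: store L0 := 21  ⟶  IMI  (L0)  txn=BusRdX+Flush  M[L0]=89
step 28: P0: load  L0  ⟶  SOI  (L0)  txn=BusRd  M[L0]=89
step 29: P2: store L1 := 11  ⟶  IIM  (L1)  txn=BusRdX+Flush  M[L1]=56
step 30: P1: store L0 := 90  ⟶  IMI  (L0)  txn=BusUpgr  M[L0]=89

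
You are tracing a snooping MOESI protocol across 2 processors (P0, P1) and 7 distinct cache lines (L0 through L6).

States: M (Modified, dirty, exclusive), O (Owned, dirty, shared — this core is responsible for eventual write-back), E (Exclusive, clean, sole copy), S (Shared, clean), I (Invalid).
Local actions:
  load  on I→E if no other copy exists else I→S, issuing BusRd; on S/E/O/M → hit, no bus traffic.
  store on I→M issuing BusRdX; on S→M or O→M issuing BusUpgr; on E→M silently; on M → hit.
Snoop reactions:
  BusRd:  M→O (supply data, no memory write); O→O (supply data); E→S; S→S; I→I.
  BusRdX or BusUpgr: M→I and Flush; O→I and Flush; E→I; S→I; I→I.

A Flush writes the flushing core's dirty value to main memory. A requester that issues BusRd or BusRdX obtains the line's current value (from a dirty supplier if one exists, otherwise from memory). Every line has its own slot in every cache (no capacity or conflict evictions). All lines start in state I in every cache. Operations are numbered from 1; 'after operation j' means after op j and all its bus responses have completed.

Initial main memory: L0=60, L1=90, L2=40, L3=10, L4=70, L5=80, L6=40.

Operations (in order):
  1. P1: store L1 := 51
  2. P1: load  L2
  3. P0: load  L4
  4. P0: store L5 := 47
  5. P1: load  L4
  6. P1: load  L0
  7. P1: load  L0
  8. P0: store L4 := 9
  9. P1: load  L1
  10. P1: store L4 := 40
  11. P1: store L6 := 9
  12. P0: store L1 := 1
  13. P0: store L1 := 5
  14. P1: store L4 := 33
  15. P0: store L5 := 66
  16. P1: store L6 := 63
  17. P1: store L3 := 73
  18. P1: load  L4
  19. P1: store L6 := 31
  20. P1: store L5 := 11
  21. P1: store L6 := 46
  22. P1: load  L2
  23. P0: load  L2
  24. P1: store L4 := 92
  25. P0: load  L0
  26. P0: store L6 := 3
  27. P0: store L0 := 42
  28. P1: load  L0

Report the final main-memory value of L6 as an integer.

  op1 P1: store L1 := 51 → I/M on L1; bus BusRdX; mem=90
  op2 P1: load  L2 → I/E on L2; bus BusRd; mem=40
  op3 P0: load  L4 → E/I on L4; bus BusRd; mem=70
  op4 P0: store L5 := 47 → M/I on L5; bus BusRdX; mem=80
  op5 P1: load  L4 → S/S on L4; bus BusRd; mem=70
  op6 P1: load  L0 → I/E on L0; bus BusRd; mem=60
  op7 P1: load  L0 → I/E on L0; bus (none); mem=60
  op8 P0: store L4 := 9 → M/I on L4; bus BusUpgr; mem=70
  op9 P1: load  L1 → I/M on L1; bus (none); mem=90
  op10 P1: store L4 := 40 → I/M on L4; bus BusRdX Flush; mem=9
  op11 P1: store L6 := 9 → I/M on L6; bus BusRdX; mem=40
  op12 P0: store L1 := 1 → M/I on L1; bus BusRdX Flush; mem=51
  op13 P0: store L1 := 5 → M/I on L1; bus (none); mem=51
  op14 P1: store L4 := 33 → I/M on L4; bus (none); mem=9
  op15 P0: store L5 := 66 → M/I on L5; bus (none); mem=80
  op16 P1: store L6 := 63 → I/M on L6; bus (none); mem=40
  op17 P1: store L3 := 73 → I/M on L3; bus BusRdX; mem=10
  op18 P1: load  L4 → I/M on L4; bus (none); mem=9
  op19 P1: store L6 := 31 → I/M on L6; bus (none); mem=40
  op20 P1: store L5 := 11 → I/M on L5; bus BusRdX Flush; mem=66
  op21 P1: store L6 := 46 → I/M on L6; bus (none); mem=40
  op22 P1: load  L2 → I/E on L2; bus (none); mem=40
  op23 P0: load  L2 → S/S on L2; bus BusRd; mem=40
  op24 P1: store L4 := 92 → I/M on L4; bus (none); mem=9
  op25 P0: load  L0 → S/S on L0; bus BusRd; mem=60
  op26 P0: store L6 := 3 → M/I on L6; bus BusRdX Flush; mem=46
  op27 P0: store L0 := 42 → M/I on L0; bus BusUpgr; mem=60
  op28 P1: load  L0 → O/S on L0; bus BusRd; mem=60

memory[L6] = 46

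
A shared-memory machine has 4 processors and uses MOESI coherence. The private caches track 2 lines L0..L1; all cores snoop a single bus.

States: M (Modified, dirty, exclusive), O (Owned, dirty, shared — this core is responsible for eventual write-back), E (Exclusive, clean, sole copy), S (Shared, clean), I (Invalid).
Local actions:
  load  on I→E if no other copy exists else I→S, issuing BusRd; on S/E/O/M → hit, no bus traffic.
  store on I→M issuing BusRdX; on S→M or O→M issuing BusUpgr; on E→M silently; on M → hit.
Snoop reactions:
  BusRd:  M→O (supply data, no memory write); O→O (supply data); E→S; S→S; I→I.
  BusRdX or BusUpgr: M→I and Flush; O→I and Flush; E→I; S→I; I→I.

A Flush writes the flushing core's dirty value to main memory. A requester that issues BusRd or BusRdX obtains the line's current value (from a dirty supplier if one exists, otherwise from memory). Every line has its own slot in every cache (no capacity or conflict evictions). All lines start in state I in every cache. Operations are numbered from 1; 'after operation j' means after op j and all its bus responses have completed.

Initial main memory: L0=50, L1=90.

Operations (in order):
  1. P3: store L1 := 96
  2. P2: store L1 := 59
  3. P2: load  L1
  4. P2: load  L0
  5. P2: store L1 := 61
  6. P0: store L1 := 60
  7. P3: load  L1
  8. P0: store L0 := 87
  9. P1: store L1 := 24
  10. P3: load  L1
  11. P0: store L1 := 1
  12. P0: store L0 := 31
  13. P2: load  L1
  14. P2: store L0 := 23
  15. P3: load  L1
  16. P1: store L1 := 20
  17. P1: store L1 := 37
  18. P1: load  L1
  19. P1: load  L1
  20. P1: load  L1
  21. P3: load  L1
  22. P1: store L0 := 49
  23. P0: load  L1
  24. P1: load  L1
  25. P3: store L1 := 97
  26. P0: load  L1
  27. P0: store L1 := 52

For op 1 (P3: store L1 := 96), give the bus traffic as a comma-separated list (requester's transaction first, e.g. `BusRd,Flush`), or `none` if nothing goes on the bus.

bus = BusRdX

1. P3: store L1 := 96  bus=[BusRdX]  L1: P0=I P1=I P2=I P3=M  mem[L1]=90
2. P2: store L1 := 59  bus=[BusRdX,Flush]  L1: P0=I P1=I P2=M P3=I  mem[L1]=96
3. P2: load  L1  bus=[-]  L1: P0=I P1=I P2=M P3=I  mem[L1]=96
4. P2: load  L0  bus=[BusRd]  L0: P0=I P1=I P2=E P3=I  mem[L0]=50
5. P2: store L1 := 61  bus=[-]  L1: P0=I P1=I P2=M P3=I  mem[L1]=96
6. P0: store L1 := 60  bus=[BusRdX,Flush]  L1: P0=M P1=I P2=I P3=I  mem[L1]=61
7. P3: load  L1  bus=[BusRd]  L1: P0=O P1=I P2=I P3=S  mem[L1]=61
8. P0: store L0 := 87  bus=[BusRdX]  L0: P0=M P1=I P2=I P3=I  mem[L0]=50
9. P1: store L1 := 24  bus=[BusRdX,Flush]  L1: P0=I P1=M P2=I P3=I  mem[L1]=60
10. P3: load  L1  bus=[BusRd]  L1: P0=I P1=O P2=I P3=S  mem[L1]=60
11. P0: store L1 := 1  bus=[BusRdX,Flush]  L1: P0=M P1=I P2=I P3=I  mem[L1]=24
12. P0: store L0 := 31  bus=[-]  L0: P0=M P1=I P2=I P3=I  mem[L0]=50
13. P2: load  L1  bus=[BusRd]  L1: P0=O P1=I P2=S P3=I  mem[L1]=24
14. P2: store L0 := 23  bus=[BusRdX,Flush]  L0: P0=I P1=I P2=M P3=I  mem[L0]=31
15. P3: load  L1  bus=[BusRd]  L1: P0=O P1=I P2=S P3=S  mem[L1]=24
16. P1: store L1 := 20  bus=[BusRdX,Flush]  L1: P0=I P1=M P2=I P3=I  mem[L1]=1
17. P1: store L1 := 37  bus=[-]  L1: P0=I P1=M P2=I P3=I  mem[L1]=1
18. P1: load  L1  bus=[-]  L1: P0=I P1=M P2=I P3=I  mem[L1]=1
19. P1: load  L1  bus=[-]  L1: P0=I P1=M P2=I P3=I  mem[L1]=1
20. P1: load  L1  bus=[-]  L1: P0=I P1=M P2=I P3=I  mem[L1]=1
21. P3: load  L1  bus=[BusRd]  L1: P0=I P1=O P2=I P3=S  mem[L1]=1
22. P1: store L0 := 49  bus=[BusRdX,Flush]  L0: P0=I P1=M P2=I P3=I  mem[L0]=23
23. P0: load  L1  bus=[BusRd]  L1: P0=S P1=O P2=I P3=S  mem[L1]=1
24. P1: load  L1  bus=[-]  L1: P0=S P1=O P2=I P3=S  mem[L1]=1
25. P3: store L1 := 97  bus=[BusUpgr,Flush]  L1: P0=I P1=I P2=I P3=M  mem[L1]=37
26. P0: load  L1  bus=[BusRd]  L1: P0=S P1=I P2=I P3=O  mem[L1]=37
27. P0: store L1 := 52  bus=[BusUpgr,Flush]  L1: P0=M P1=I P2=I P3=I  mem[L1]=97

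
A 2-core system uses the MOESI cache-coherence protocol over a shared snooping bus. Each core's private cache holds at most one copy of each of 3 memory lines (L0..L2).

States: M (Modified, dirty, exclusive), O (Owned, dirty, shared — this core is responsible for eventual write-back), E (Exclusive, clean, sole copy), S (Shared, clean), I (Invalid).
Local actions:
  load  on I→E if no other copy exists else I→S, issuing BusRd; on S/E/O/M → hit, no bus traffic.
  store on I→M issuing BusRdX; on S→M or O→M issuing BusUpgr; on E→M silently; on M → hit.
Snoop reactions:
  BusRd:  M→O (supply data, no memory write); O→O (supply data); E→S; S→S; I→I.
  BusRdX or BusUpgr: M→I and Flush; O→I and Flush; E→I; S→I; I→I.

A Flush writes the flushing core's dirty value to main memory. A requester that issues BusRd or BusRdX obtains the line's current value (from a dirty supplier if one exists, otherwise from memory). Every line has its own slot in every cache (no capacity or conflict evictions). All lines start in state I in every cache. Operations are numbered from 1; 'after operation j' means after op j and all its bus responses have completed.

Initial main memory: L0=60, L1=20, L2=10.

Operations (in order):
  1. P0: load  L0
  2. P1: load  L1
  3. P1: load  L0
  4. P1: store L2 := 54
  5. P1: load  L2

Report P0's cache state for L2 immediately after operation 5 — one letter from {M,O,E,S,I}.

1. P0: load  L0  bus=[BusRd]  L0: P0=E P1=I  mem[L0]=60
2. P1: load  L1  bus=[BusRd]  L1: P0=I P1=E  mem[L1]=20
3. P1: load  L0  bus=[BusRd]  L0: P0=S P1=S  mem[L0]=60
4. P1: store L2 := 54  bus=[BusRdX]  L2: P0=I P1=M  mem[L2]=10
5. P1: load  L2  bus=[-]  L2: P0=I P1=M  mem[L2]=10

state = I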